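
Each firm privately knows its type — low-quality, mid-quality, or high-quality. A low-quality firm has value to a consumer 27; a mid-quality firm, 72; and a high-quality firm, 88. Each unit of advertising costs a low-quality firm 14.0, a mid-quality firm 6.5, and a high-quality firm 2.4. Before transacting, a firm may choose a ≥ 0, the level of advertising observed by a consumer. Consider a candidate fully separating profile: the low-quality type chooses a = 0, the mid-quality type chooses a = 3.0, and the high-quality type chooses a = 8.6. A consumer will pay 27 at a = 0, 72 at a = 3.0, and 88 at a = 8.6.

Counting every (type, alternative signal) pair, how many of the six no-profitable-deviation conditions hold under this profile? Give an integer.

5

Mid-quality (own payoff 72 − 6.5×3.0 = 52.5): to a=0 gives 27 → no gain ✓; to a=8.6 gives 88 − 6.5×8.6 = 32.1 → no gain ✓.
Low-quality (own payoff 27): to a=3.0 gives 72 − 14.0×3.0 = 30 → profitable ✗; to a=8.6 gives 88 − 14.0×8.6 = -32.4 → no gain ✓.
High-quality (own payoff 88 − 2.4×8.6 = 67.36): to a=0 gives 27 → no gain ✓; to a=3.0 gives 72 − 2.4×3.0 = 64.8 → no gain ✓.
5 of the 6 constraints hold; not an equilibrium.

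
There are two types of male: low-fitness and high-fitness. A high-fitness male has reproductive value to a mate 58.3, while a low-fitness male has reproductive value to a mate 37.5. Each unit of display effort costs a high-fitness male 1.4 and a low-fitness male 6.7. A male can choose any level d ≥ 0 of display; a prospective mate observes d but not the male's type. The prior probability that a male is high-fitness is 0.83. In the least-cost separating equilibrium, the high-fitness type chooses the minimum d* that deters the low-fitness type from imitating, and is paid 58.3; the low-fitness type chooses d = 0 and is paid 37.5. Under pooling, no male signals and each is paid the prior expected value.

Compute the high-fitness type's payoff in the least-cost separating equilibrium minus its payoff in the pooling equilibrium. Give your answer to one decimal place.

-0.8

Least-cost separating signal: d* solves 37.5 = 58.3 − 6.7·d*, so d* = (58.3 − 37.5)/6.7 ≈ 3.1045.
High-fitness type's separating payoff: 58.3 − 1.4 × d* = 58.3 − 1.4 × (58.3 − 37.5)/6.7 = 58.3 − 29.12/6.7 ≈ 53.954.
Pooling payoff: 0.83 × 58.3 + 0.17 × 37.5 = 54.764.
Difference: 53.954 − 54.764 = -0.81, i.e. -0.8 to one decimal place.
The high-fitness type would prefer the pooling outcome.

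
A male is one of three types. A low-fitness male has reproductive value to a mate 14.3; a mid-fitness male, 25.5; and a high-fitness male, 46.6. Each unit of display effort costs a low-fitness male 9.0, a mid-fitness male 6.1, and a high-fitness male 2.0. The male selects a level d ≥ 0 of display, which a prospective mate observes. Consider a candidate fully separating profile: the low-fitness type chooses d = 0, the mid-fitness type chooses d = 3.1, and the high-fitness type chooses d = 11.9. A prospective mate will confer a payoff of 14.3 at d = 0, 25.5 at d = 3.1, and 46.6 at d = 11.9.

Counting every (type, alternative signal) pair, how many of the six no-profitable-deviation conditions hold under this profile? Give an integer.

5

Mid-fitness (own payoff 25.5 − 6.1×3.1 = 6.59): to d=0 gives 14.3 → profitable ✗; to d=11.9 gives 46.6 − 6.1×11.9 = -25.99 → no gain ✓.
Low-fitness (own payoff 14.3): to d=3.1 gives 25.5 − 9.0×3.1 = -2.4 → no gain ✓; to d=11.9 gives 46.6 − 9.0×11.9 = -60.5 → no gain ✓.
High-fitness (own payoff 46.6 − 2.0×11.9 = 22.8): to d=0 gives 14.3 → no gain ✓; to d=3.1 gives 25.5 − 2.0×3.1 = 19.3 → no gain ✓.
5 of the 6 constraints hold; not an equilibrium.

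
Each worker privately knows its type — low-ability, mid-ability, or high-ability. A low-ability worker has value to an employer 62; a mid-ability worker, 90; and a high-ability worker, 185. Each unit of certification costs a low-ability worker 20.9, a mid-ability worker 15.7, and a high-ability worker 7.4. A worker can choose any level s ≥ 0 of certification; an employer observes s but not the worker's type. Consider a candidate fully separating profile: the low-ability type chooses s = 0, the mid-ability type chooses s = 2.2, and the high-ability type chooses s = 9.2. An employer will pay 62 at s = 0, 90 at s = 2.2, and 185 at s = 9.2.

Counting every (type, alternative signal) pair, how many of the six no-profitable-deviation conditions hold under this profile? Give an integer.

5

Mid-ability (own payoff 90 − 15.7×2.2 = 55.46): to s=0 gives 62 → profitable ✗; to s=9.2 gives 185 − 15.7×9.2 = 40.56 → no gain ✓.
Low-ability (own payoff 62): to s=2.2 gives 90 − 20.9×2.2 = 44.02 → no gain ✓; to s=9.2 gives 185 − 20.9×9.2 = -7.28 → no gain ✓.
High-ability (own payoff 185 − 7.4×9.2 = 116.92): to s=0 gives 62 → no gain ✓; to s=2.2 gives 90 − 7.4×2.2 = 73.72 → no gain ✓.
5 of the 6 constraints hold; not an equilibrium.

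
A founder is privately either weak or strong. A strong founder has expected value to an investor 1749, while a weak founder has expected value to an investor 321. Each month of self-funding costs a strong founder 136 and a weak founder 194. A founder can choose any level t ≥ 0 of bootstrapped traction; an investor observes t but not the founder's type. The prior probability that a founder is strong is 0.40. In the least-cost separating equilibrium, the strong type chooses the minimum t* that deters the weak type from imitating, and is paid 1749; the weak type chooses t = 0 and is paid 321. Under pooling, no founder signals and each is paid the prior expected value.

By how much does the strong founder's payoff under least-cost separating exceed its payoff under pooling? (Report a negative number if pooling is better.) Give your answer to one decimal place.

-144.3

Least-cost separating signal: t* solves 321 = 1749 − 194·t*, so t* = (1749 − 321)/194 ≈ 7.3608.
Strong type's separating payoff: 1749 − 136 × t* = 1749 − 136 × (1749 − 321)/194 = 1749 − 194208/194 ≈ 747.928.
Pooling payoff: 0.40 × 1749 + 0.60 × 321 = 892.2.
Difference: 747.928 − 892.2 = -144.272, i.e. -144.3 to one decimal place.
The strong type would prefer the pooling outcome.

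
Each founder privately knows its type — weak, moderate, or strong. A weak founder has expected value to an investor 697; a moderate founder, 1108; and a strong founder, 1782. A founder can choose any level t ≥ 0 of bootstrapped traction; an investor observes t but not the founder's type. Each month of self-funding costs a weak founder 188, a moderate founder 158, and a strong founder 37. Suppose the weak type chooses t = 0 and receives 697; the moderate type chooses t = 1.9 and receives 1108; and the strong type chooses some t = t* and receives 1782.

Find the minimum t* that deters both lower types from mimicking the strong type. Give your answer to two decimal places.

6.17

Moderate type (on-path payoff 1108 − 158×1.9 = 807.8) won't mimic when 807.8 ≥ 1782 − 158·t*, i.e. t* ≥ 6.17.
Weak type (on-path payoff 697) won't mimic when 697 ≥ 1782 − 188·t*, i.e. t* ≥ 5.77.
Both must hold, so t* = max(5.77, 6.17) = 6.17. The moderate type's constraint binds.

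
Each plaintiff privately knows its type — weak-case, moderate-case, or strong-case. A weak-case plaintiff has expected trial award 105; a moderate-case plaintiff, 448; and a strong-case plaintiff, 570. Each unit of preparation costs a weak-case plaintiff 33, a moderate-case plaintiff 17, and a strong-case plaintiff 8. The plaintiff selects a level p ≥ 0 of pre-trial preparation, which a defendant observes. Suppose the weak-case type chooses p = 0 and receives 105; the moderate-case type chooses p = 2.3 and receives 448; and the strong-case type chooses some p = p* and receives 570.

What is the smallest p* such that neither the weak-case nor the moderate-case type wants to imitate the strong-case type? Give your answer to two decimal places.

14.09

Weak-case type (on-path payoff 105) won't mimic when 105 ≥ 570 − 33·p*, i.e. p* ≥ 14.09.
Moderate-case type (on-path payoff 448 − 17×2.3 = 408.9) won't mimic when 408.9 ≥ 570 − 17·p*, i.e. p* ≥ 9.48.
Both must hold, so p* = max(14.09, 9.48) = 14.09. The weak-case type's constraint binds.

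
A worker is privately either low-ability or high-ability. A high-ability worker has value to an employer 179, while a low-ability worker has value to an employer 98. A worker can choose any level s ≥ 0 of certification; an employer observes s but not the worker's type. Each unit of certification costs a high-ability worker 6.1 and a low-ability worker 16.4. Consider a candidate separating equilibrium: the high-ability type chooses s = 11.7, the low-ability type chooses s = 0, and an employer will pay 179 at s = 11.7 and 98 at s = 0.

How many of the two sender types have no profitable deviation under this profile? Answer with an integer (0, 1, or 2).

2

High-ability type: signal → 179 − 6.1 × 11.7 = 107.63; deviate to 0 → 98. IC holds (107.63 ≥ 98).
Low-ability type: stay at 0 → 98; mimic → 179 − 16.4 × 11.7 = -12.88. IC holds (98 ≥ -12.88).
2 of 2 constraints hold, so this is a separating equilibrium.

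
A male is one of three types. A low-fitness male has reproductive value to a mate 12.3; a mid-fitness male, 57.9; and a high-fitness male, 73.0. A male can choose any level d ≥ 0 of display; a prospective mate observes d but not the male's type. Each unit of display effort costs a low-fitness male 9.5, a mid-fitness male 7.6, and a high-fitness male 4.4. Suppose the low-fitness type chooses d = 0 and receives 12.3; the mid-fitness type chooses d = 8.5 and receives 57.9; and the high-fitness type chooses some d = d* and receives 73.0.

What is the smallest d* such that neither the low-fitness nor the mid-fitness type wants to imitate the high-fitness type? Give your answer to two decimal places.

Low-fitness type (on-path payoff 12.3) won't mimic when 12.3 ≥ 73.0 − 9.5·d*, i.e. d* ≥ 6.39.
Mid-fitness type (on-path payoff 57.9 − 7.6×8.5 = -6.7) won't mimic when -6.7 ≥ 73.0 − 7.6·d*, i.e. d* ≥ 10.49.
Both must hold, so d* = max(6.39, 10.49) = 10.49. The mid-fitness type's constraint binds.

10.49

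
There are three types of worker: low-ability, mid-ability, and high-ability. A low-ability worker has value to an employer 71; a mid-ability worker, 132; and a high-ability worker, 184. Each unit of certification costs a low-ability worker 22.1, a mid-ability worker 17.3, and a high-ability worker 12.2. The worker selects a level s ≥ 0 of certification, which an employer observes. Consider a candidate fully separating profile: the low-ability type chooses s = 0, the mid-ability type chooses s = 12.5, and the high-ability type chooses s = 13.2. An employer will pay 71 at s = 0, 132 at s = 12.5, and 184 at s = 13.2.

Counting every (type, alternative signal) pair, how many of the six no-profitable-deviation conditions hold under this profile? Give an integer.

High-ability (own payoff 184 − 12.2×13.2 = 22.96): to s=0 gives 71 → profitable ✗; to s=12.5 gives 132 − 12.2×12.5 = -20.5 → no gain ✓.
Mid-ability (own payoff 132 − 17.3×12.5 = -84.25): to s=0 gives 71 → profitable ✗; to s=13.2 gives 184 − 17.3×13.2 = -44.36 → profitable ✗.
Low-ability (own payoff 71): to s=12.5 gives 132 − 22.1×12.5 = -144.25 → no gain ✓; to s=13.2 gives 184 − 22.1×13.2 = -107.72 → no gain ✓.
3 of the 6 constraints hold; not an equilibrium.

3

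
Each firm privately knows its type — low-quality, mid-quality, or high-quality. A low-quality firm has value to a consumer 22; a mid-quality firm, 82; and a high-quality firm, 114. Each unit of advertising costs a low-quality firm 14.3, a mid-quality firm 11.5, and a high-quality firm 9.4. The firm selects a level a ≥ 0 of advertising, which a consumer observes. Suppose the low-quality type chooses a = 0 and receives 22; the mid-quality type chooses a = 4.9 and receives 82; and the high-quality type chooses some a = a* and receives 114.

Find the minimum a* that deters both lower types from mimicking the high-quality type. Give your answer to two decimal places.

Low-quality type (on-path payoff 22) won't mimic when 22 ≥ 114 − 14.3·a*, i.e. a* ≥ 6.43.
Mid-quality type (on-path payoff 82 − 11.5×4.9 = 25.65) won't mimic when 25.65 ≥ 114 − 11.5·a*, i.e. a* ≥ 7.68.
Both must hold, so a* = max(6.43, 7.68) = 7.68. The mid-quality type's constraint binds.

7.68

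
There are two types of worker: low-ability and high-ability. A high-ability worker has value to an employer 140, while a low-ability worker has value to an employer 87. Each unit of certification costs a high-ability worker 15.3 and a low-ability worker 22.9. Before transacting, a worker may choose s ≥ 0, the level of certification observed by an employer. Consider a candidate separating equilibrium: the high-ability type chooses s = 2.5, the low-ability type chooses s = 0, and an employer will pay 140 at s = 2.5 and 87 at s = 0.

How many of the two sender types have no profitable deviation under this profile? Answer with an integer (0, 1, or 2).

2

Low-ability type: stay at 0 → 87; mimic → 140 − 22.9 × 2.5 = 82.75. IC holds (87 ≥ 82.75).
High-ability type: signal → 140 − 15.3 × 2.5 = 101.75; deviate to 0 → 87. IC holds (101.75 ≥ 87).
2 of 2 constraints hold, so this is a separating equilibrium.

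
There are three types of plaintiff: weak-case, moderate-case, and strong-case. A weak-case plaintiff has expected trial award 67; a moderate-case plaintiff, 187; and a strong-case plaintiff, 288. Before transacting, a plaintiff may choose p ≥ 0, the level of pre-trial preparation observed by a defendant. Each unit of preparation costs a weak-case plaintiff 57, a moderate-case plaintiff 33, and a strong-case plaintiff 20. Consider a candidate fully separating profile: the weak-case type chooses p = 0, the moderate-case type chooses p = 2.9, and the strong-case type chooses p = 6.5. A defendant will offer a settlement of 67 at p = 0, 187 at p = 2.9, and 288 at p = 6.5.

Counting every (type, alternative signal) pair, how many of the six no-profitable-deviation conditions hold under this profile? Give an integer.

6

Moderate-case (own payoff 187 − 33×2.9 = 91.3): to p=0 gives 67 → no gain ✓; to p=6.5 gives 288 − 33×6.5 = 73.5 → no gain ✓.
Strong-case (own payoff 288 − 20×6.5 = 158): to p=0 gives 67 → no gain ✓; to p=2.9 gives 187 − 20×2.9 = 129 → no gain ✓.
Weak-case (own payoff 67): to p=2.9 gives 187 − 57×2.9 = 21.7 → no gain ✓; to p=6.5 gives 288 − 57×6.5 = -82.5 → no gain ✓.
6 of the 6 constraints hold; this profile is a separating equilibrium.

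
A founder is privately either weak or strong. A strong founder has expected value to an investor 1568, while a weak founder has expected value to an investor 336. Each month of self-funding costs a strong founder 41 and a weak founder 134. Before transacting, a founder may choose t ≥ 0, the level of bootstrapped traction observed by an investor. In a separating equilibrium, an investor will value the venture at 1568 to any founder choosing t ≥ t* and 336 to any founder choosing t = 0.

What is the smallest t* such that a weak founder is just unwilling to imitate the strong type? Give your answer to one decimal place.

A weak founder choosing t = 0 receives 336.
Imitating at t* instead would pay 1568 at cost 134·t*, netting 1568 − 134·t*.
Indifference: 336 = 1568 − 134·t*, so t* = (1568 − 336) / 134 ≈ 9.2.
This is the weak type's binding incentive-compatibility constraint; any t ≥ 9.2 sustains separation on that side.

9.2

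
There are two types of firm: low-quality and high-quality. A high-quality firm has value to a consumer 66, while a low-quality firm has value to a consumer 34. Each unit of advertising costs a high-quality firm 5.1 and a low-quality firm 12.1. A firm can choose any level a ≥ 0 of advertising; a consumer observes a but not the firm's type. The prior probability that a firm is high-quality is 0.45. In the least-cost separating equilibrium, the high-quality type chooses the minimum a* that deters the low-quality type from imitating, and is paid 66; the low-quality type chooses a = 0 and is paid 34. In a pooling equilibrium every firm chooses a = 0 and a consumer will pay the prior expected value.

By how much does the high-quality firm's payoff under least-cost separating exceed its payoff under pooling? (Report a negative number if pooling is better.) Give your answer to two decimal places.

Least-cost separating signal: a* solves 34 = 66 − 12.1·a*, so a* = (66 − 34)/12.1 ≈ 2.6446.
High-quality type's separating payoff: 66 − 5.1 × a* = 66 − 5.1 × (66 − 34)/12.1 = 66 − 163.2/12.1 ≈ 52.5124.
Pooling payoff: 0.45 × 66 + 0.55 × 34 = 48.4.
Difference: 52.5124 − 48.4 = 4.1124, i.e. 4.11 to two decimal places.
The high-quality type prefers to separate.

4.11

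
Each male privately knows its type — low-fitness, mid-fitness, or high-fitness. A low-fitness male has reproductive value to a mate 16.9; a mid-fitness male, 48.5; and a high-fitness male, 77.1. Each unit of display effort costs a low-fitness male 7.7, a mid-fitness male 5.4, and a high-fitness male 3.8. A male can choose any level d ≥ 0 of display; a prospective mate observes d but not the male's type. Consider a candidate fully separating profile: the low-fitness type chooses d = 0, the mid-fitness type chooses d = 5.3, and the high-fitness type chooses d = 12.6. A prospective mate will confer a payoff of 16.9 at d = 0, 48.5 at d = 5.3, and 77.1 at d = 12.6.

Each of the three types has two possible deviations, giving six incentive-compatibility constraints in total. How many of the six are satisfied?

Low-fitness (own payoff 16.9): to d=5.3 gives 48.5 − 7.7×5.3 = 7.69 → no gain ✓; to d=12.6 gives 77.1 − 7.7×12.6 = -19.92 → no gain ✓.
Mid-fitness (own payoff 48.5 − 5.4×5.3 = 19.88): to d=0 gives 16.9 → no gain ✓; to d=12.6 gives 77.1 − 5.4×12.6 = 9.06 → no gain ✓.
High-fitness (own payoff 77.1 − 3.8×12.6 = 29.22): to d=0 gives 16.9 → no gain ✓; to d=5.3 gives 48.5 − 3.8×5.3 = 28.36 → no gain ✓.
6 of the 6 constraints hold; this profile is a separating equilibrium.

6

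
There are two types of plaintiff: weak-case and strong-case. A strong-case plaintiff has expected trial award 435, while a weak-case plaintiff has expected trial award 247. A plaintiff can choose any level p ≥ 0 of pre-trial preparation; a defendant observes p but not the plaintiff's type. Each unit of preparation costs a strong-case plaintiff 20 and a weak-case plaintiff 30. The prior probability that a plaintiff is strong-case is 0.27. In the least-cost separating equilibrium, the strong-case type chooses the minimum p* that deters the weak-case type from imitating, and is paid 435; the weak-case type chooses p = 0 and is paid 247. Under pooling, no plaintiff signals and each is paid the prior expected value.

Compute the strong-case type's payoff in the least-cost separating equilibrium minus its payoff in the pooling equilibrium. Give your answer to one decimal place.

11.9

Least-cost separating signal: p* solves 247 = 435 − 30·p*, so p* = (435 − 247)/30 ≈ 6.2667.
Strong-case type's separating payoff: 435 − 20 × p* = 435 − 20 × (435 − 247)/30 = 435 − 3760/30 ≈ 309.667.
Pooling payoff: 0.27 × 435 + 0.73 × 247 = 297.76.
Difference: 309.667 − 297.76 = 11.907, i.e. 11.9 to one decimal place.
The strong-case type prefers to separate.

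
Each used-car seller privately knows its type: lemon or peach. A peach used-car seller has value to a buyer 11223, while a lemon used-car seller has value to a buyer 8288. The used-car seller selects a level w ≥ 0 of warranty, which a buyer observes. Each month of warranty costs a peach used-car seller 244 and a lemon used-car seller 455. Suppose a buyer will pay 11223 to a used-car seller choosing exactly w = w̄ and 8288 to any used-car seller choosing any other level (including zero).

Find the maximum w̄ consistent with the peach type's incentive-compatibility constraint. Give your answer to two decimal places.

Choosing w̄ yields the peach type 11223 − 244·w̄; choosing zero yields 8288.
The peach type is indifferent at 11223 − 244·w̄ = 8288, i.e. w̄ = (11223 − 8288) / 244 ≈ 12.03.
For any w̄ above 12.03 the peach type would rather pool at zero, so separation collapses.

12.03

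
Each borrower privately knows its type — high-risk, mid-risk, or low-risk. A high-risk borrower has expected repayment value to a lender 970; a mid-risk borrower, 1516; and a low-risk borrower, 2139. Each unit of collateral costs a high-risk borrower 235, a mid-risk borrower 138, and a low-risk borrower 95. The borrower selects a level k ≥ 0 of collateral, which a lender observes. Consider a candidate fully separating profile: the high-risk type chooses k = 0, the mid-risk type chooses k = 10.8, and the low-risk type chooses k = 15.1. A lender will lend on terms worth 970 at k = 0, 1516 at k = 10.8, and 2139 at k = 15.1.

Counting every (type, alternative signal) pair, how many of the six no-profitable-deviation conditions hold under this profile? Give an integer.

Low-risk (own payoff 2139 − 95×15.1 = 704.5): to k=0 gives 970 → profitable ✗; to k=10.8 gives 1516 − 95×10.8 = 490 → no gain ✓.
High-risk (own payoff 970): to k=10.8 gives 1516 − 235×10.8 = -1022 → no gain ✓; to k=15.1 gives 2139 − 235×15.1 = -1409.5 → no gain ✓.
Mid-risk (own payoff 1516 − 138×10.8 = 25.6): to k=0 gives 970 → profitable ✗; to k=15.1 gives 2139 − 138×15.1 = 55.2 → profitable ✗.
3 of the 6 constraints hold; not an equilibrium.

3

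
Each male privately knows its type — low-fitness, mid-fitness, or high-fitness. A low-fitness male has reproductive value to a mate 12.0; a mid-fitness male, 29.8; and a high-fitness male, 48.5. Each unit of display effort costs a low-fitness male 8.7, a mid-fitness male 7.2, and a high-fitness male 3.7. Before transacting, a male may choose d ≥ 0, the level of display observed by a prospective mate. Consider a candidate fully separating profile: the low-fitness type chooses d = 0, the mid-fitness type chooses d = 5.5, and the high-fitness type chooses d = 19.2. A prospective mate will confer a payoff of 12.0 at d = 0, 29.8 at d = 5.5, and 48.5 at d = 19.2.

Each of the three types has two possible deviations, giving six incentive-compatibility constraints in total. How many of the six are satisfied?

3

High-fitness (own payoff 48.5 − 3.7×19.2 = -22.54): to d=0 gives 12.0 → profitable ✗; to d=5.5 gives 29.8 − 3.7×5.5 = 9.45 → profitable ✗.
Mid-fitness (own payoff 29.8 − 7.2×5.5 = -9.8): to d=0 gives 12.0 → profitable ✗; to d=19.2 gives 48.5 − 7.2×19.2 = -89.74 → no gain ✓.
Low-fitness (own payoff 12.0): to d=5.5 gives 29.8 − 8.7×5.5 = -18.05 → no gain ✓; to d=19.2 gives 48.5 − 8.7×19.2 = -118.54 → no gain ✓.
3 of the 6 constraints hold; not an equilibrium.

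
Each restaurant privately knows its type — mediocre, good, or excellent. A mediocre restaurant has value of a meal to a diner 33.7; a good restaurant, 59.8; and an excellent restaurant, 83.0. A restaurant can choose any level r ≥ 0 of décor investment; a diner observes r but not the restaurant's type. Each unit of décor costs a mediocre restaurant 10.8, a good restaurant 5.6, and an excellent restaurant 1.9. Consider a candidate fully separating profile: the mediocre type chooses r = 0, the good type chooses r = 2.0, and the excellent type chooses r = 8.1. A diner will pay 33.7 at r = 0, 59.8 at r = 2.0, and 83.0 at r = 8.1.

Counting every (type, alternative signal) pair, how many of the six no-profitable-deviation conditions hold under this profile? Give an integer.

5

Mediocre (own payoff 33.7): to r=2.0 gives 59.8 − 10.8×2.0 = 38.2 → profitable ✗; to r=8.1 gives 83.0 − 10.8×8.1 = -4.48 → no gain ✓.
Good (own payoff 59.8 − 5.6×2.0 = 48.6): to r=0 gives 33.7 → no gain ✓; to r=8.1 gives 83.0 − 5.6×8.1 = 37.64 → no gain ✓.
Excellent (own payoff 83.0 − 1.9×8.1 = 67.61): to r=0 gives 33.7 → no gain ✓; to r=2.0 gives 59.8 − 1.9×2.0 = 56 → no gain ✓.
5 of the 6 constraints hold; not an equilibrium.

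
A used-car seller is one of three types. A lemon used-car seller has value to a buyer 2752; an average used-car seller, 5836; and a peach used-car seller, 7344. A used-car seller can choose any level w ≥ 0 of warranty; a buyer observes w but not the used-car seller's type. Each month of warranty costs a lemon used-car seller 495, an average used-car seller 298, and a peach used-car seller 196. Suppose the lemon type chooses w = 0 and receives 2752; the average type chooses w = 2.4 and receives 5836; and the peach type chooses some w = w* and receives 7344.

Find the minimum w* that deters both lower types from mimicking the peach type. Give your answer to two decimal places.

Average type (on-path payoff 5836 − 298×2.4 = 5120.8) won't mimic when 5120.8 ≥ 7344 − 298·w*, i.e. w* ≥ 7.46.
Lemon type (on-path payoff 2752) won't mimic when 2752 ≥ 7344 − 495·w*, i.e. w* ≥ 9.28.
Both must hold, so w* = max(9.28, 7.46) = 9.28. The lemon type's constraint binds.

9.28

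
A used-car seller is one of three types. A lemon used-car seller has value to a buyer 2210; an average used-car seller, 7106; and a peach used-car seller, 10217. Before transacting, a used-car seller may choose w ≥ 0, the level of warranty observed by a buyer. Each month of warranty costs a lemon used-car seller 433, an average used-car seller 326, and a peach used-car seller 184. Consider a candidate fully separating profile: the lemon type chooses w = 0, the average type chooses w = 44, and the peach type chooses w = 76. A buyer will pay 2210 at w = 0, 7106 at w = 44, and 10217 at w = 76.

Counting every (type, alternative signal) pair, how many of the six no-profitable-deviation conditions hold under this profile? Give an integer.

3

Lemon (own payoff 2210): to w=44 gives 7106 − 433×44 = -11946 → no gain ✓; to w=76 gives 10217 − 433×76 = -22691 → no gain ✓.
Average (own payoff 7106 − 326×44 = -7238): to w=0 gives 2210 → profitable ✗; to w=76 gives 10217 − 326×76 = -14559 → no gain ✓.
Peach (own payoff 10217 − 184×76 = -3767): to w=0 gives 2210 → profitable ✗; to w=44 gives 7106 − 184×44 = -990 → profitable ✗.
3 of the 6 constraints hold; not an equilibrium.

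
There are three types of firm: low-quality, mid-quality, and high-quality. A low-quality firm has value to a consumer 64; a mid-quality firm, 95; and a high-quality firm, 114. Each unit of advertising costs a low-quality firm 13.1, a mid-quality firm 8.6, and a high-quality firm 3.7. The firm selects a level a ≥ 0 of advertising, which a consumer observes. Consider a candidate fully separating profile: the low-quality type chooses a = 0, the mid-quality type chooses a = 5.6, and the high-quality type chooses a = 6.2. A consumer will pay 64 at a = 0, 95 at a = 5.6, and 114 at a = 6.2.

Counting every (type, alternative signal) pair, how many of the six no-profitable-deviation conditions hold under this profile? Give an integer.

4

High-quality (own payoff 114 − 3.7×6.2 = 91.06): to a=0 gives 64 → no gain ✓; to a=5.6 gives 95 − 3.7×5.6 = 74.28 → no gain ✓.
Mid-quality (own payoff 95 − 8.6×5.6 = 46.84): to a=0 gives 64 → profitable ✗; to a=6.2 gives 114 − 8.6×6.2 = 60.68 → profitable ✗.
Low-quality (own payoff 64): to a=5.6 gives 95 − 13.1×5.6 = 21.64 → no gain ✓; to a=6.2 gives 114 − 13.1×6.2 = 32.78 → no gain ✓.
4 of the 6 constraints hold; not an equilibrium.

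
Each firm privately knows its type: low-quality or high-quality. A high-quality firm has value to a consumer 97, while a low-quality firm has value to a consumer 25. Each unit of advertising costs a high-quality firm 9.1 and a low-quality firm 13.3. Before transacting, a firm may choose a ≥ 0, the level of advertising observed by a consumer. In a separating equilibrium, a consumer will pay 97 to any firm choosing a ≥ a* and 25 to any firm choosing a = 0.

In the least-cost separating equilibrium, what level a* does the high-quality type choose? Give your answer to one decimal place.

A low-quality firm choosing a = 0 receives 25.
Imitating at a* instead would pay 97 at cost 13.3·a*, netting 97 − 13.3·a*.
Indifference: 25 = 97 − 13.3·a*, so a* = (97 − 25) / 13.3 ≈ 5.4.
This is the low-quality type's binding incentive-compatibility constraint; any a ≥ 5.4 sustains separation on that side.

5.4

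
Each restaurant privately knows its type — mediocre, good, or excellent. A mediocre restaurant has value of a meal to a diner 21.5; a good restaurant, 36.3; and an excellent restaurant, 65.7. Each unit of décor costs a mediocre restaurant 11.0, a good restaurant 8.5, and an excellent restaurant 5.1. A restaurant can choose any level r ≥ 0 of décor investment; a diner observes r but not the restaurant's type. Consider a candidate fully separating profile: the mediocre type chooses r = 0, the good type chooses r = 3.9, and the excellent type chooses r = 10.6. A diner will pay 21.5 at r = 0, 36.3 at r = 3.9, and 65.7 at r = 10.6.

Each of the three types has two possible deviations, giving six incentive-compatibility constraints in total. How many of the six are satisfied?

Excellent (own payoff 65.7 − 5.1×10.6 = 11.64): to r=0 gives 21.5 → profitable ✗; to r=3.9 gives 36.3 − 5.1×3.9 = 16.41 → profitable ✗.
Good (own payoff 36.3 − 8.5×3.9 = 3.15): to r=0 gives 21.5 → profitable ✗; to r=10.6 gives 65.7 − 8.5×10.6 = -24.4 → no gain ✓.
Mediocre (own payoff 21.5): to r=3.9 gives 36.3 − 11.0×3.9 = -6.6 → no gain ✓; to r=10.6 gives 65.7 − 11.0×10.6 = -50.9 → no gain ✓.
3 of the 6 constraints hold; not an equilibrium.

3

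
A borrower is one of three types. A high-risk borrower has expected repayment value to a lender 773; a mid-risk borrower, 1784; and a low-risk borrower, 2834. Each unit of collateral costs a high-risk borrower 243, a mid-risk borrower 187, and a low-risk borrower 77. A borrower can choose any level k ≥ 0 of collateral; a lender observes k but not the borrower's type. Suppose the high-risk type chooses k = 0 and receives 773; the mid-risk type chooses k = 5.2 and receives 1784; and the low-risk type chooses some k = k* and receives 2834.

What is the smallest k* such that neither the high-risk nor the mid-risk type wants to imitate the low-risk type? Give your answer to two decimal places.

10.81

Mid-risk type (on-path payoff 1784 − 187×5.2 = 811.6) won't mimic when 811.6 ≥ 2834 − 187·k*, i.e. k* ≥ 10.81.
High-risk type (on-path payoff 773) won't mimic when 773 ≥ 2834 − 243·k*, i.e. k* ≥ 8.48.
Both must hold, so k* = max(8.48, 10.81) = 10.81. The mid-risk type's constraint binds.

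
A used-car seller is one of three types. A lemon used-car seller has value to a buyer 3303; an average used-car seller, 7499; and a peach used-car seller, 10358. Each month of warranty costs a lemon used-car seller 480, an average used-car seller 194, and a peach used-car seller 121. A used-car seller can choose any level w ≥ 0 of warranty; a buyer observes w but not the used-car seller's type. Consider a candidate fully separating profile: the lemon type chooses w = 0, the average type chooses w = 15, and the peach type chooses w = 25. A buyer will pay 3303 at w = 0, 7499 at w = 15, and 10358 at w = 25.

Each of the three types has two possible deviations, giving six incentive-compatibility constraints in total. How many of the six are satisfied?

Peach (own payoff 10358 − 121×25 = 7333): to w=0 gives 3303 → no gain ✓; to w=15 gives 7499 − 121×15 = 5684 → no gain ✓.
Average (own payoff 7499 − 194×15 = 4589): to w=0 gives 3303 → no gain ✓; to w=25 gives 10358 − 194×25 = 5508 → profitable ✗.
Lemon (own payoff 3303): to w=15 gives 7499 − 480×15 = 299 → no gain ✓; to w=25 gives 10358 − 480×25 = -1642 → no gain ✓.
5 of the 6 constraints hold; not an equilibrium.

5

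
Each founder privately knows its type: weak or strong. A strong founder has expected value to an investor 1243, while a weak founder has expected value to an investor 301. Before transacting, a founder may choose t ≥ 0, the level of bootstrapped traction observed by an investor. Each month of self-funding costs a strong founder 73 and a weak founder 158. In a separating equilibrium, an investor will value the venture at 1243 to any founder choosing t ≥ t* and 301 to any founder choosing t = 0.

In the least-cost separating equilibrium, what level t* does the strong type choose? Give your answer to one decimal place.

A weak founder choosing t = 0 receives 301.
Imitating at t* instead would pay 1243 at cost 158·t*, netting 1243 − 158·t*.
Indifference: 301 = 1243 − 158·t*, so t* = (1243 − 301) / 158 ≈ 6.0.
This is the weak type's binding incentive-compatibility constraint; any t ≥ 6.0 sustains separation on that side.

6.0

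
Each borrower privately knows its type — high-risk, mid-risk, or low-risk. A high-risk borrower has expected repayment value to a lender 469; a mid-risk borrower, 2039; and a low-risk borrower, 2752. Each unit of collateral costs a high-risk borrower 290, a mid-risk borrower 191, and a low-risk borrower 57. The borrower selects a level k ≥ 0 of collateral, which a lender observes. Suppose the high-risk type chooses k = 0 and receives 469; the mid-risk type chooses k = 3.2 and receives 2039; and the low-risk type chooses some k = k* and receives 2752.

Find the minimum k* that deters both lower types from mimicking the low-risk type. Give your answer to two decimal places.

7.87

Mid-risk type (on-path payoff 2039 − 191×3.2 = 1427.8) won't mimic when 1427.8 ≥ 2752 − 191·k*, i.e. k* ≥ 6.93.
High-risk type (on-path payoff 469) won't mimic when 469 ≥ 2752 − 290·k*, i.e. k* ≥ 7.87.
Both must hold, so k* = max(7.87, 6.93) = 7.87. The high-risk type's constraint binds.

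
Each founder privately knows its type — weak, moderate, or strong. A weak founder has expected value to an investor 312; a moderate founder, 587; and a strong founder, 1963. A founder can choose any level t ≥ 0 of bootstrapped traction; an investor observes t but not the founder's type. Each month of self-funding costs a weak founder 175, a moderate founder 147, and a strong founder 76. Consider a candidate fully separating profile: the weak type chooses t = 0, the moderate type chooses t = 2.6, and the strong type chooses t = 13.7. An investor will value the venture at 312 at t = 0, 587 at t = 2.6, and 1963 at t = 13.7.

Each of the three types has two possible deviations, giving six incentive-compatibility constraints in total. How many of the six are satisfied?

Weak (own payoff 312): to t=2.6 gives 587 − 175×2.6 = 132 → no gain ✓; to t=13.7 gives 1963 − 175×13.7 = -434.5 → no gain ✓.
Strong (own payoff 1963 − 76×13.7 = 921.8): to t=0 gives 312 → no gain ✓; to t=2.6 gives 587 − 76×2.6 = 389.4 → no gain ✓.
Moderate (own payoff 587 − 147×2.6 = 204.8): to t=0 gives 312 → profitable ✗; to t=13.7 gives 1963 − 147×13.7 = -50.9 → no gain ✓.
5 of the 6 constraints hold; not an equilibrium.

5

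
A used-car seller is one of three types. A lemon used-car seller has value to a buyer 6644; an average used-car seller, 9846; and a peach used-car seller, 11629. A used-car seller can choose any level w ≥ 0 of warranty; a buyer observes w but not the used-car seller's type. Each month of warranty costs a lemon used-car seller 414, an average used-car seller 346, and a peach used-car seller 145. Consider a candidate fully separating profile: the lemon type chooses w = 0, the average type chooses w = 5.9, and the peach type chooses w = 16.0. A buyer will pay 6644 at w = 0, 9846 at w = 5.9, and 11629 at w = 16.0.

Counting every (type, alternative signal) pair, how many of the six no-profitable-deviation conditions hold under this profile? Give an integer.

Lemon (own payoff 6644): to w=5.9 gives 9846 − 414×5.9 = 7403.4 → profitable ✗; to w=16.0 gives 11629 − 414×16.0 = 5005 → no gain ✓.
Average (own payoff 9846 − 346×5.9 = 7804.6): to w=0 gives 6644 → no gain ✓; to w=16.0 gives 11629 − 346×16.0 = 6093 → no gain ✓.
Peach (own payoff 11629 − 145×16.0 = 9309): to w=0 gives 6644 → no gain ✓; to w=5.9 gives 9846 − 145×5.9 = 8990.5 → no gain ✓.
5 of the 6 constraints hold; not an equilibrium.

5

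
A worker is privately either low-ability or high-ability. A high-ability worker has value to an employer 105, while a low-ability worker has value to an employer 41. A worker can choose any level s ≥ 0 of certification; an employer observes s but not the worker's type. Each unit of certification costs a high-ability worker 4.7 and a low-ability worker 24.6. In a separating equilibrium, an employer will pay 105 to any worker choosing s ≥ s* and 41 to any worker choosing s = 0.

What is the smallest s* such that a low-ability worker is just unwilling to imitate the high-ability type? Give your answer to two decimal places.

2.60

A low-ability worker choosing s = 0 receives 41.
Imitating at s* instead would pay 105 at cost 24.6·s*, netting 105 − 24.6·s*.
Indifference: 41 = 105 − 24.6·s*, so s* = (105 − 41) / 24.6 ≈ 2.60.
This is the low-ability type's binding incentive-compatibility constraint; any s ≥ 2.60 sustains separation on that side.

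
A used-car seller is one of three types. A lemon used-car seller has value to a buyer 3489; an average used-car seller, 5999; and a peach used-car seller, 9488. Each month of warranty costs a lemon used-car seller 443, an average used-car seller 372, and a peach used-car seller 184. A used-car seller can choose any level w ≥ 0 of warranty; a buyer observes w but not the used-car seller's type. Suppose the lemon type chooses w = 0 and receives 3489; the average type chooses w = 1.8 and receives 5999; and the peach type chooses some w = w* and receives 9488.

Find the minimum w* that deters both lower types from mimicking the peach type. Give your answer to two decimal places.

13.54

Average type (on-path payoff 5999 − 372×1.8 = 5329.4) won't mimic when 5329.4 ≥ 9488 − 372·w*, i.e. w* ≥ 11.18.
Lemon type (on-path payoff 3489) won't mimic when 3489 ≥ 9488 − 443·w*, i.e. w* ≥ 13.54.
Both must hold, so w* = max(13.54, 11.18) = 13.54. The lemon type's constraint binds.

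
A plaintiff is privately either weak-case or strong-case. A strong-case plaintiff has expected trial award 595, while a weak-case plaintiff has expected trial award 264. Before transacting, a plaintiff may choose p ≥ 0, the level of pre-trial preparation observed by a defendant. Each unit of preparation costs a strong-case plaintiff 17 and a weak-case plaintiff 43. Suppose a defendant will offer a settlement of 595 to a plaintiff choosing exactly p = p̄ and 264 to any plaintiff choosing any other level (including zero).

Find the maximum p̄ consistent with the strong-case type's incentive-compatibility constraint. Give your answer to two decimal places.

Choosing p̄ yields the strong-case type 595 − 17·p̄; choosing zero yields 264.
The strong-case type is indifferent at 595 − 17·p̄ = 264, i.e. p̄ = (595 − 264) / 17 ≈ 19.47.
For any p̄ above 19.47 the strong-case type would rather pool at zero, so separation collapses.

19.47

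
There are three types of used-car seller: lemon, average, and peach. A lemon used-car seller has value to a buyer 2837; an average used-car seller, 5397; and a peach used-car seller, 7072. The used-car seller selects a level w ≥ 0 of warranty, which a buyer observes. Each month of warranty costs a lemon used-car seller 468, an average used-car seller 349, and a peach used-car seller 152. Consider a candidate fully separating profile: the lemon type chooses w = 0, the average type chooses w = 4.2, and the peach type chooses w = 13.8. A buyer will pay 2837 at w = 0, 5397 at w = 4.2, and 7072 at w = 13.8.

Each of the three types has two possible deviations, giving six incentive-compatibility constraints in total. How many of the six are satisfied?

Average (own payoff 5397 − 349×4.2 = 3931.2): to w=0 gives 2837 → no gain ✓; to w=13.8 gives 7072 − 349×13.8 = 2255.8 → no gain ✓.
Lemon (own payoff 2837): to w=4.2 gives 5397 − 468×4.2 = 3431.4 → profitable ✗; to w=13.8 gives 7072 − 468×13.8 = 613.6 → no gain ✓.
Peach (own payoff 7072 − 152×13.8 = 4974.4): to w=0 gives 2837 → no gain ✓; to w=4.2 gives 5397 − 152×4.2 = 4758.6 → no gain ✓.
5 of the 6 constraints hold; not an equilibrium.

5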